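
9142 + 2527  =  11669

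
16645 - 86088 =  - 69443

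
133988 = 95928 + 38060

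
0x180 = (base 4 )12000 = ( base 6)1440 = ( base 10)384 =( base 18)136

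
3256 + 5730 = 8986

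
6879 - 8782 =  - 1903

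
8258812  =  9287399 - 1028587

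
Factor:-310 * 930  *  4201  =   - 1211148300= - 2^2 *3^1 * 5^2 * 31^2*4201^1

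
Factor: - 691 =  - 691^1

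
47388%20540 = 6308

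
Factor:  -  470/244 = - 235/122 =- 2^ ( - 1 )*5^1 * 47^1*61^(-1)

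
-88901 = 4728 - 93629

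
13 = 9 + 4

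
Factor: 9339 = 3^1*11^1*283^1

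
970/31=31 + 9/31=31.29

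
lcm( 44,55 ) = 220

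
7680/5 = 1536 = 1536.00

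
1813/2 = 1813/2 = 906.50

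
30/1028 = 15/514 = 0.03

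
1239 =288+951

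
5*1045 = 5225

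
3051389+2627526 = 5678915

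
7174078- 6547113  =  626965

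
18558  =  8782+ 9776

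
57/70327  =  57/70327 = 0.00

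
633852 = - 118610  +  752462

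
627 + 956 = 1583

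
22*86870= 1911140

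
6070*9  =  54630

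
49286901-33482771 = 15804130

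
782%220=122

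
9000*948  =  8532000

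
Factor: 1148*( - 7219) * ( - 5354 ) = 2^3*7^1*41^1*2677^1*7219^1= 44370803848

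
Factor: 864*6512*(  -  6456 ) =-36323831808 = -2^12*3^4*11^1*37^1 * 269^1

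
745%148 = 5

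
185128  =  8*23141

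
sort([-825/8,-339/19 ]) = [-825/8, - 339/19]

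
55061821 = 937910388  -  882848567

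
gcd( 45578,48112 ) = 2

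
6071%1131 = 416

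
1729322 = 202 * 8561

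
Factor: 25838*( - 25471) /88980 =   -  329059849/44490=-2^( - 1 )*3^(  -  1)*5^ ( -1 ) *1483^( - 1 )*12919^1 * 25471^1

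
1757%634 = 489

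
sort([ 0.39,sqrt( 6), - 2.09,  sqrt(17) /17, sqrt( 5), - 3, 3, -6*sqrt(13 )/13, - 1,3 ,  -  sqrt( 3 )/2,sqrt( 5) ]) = [ - 3,  -  2.09, -6*sqrt( 13)/13, - 1, - sqrt(3) /2, sqrt( 17 )/17,0.39,sqrt( 5),sqrt( 5), sqrt( 6 ),3, 3]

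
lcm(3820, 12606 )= 126060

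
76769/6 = 12794+5/6= 12794.83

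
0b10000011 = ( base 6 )335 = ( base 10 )131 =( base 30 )4B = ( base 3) 11212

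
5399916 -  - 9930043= 15329959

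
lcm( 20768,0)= 0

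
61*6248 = 381128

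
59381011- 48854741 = 10526270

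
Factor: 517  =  11^1*47^1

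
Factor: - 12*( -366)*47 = 2^3 * 3^2*47^1*61^1 = 206424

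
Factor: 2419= 41^1*59^1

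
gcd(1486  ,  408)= 2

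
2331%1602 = 729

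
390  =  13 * 30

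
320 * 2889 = 924480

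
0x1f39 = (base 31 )89q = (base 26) blb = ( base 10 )7993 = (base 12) 4761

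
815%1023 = 815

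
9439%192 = 31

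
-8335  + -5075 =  - 13410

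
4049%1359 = 1331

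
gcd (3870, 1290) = 1290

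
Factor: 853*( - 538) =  - 2^1*269^1*853^1 = -458914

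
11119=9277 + 1842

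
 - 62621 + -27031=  -89652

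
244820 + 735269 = 980089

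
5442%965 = 617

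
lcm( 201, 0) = 0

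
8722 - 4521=4201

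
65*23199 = 1507935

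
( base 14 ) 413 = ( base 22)1e9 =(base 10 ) 801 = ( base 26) 14l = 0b1100100001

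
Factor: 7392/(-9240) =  - 2^2  *  5^(-1 )  =  - 4/5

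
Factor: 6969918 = 2^1 * 3^1*29^1*41^1 * 977^1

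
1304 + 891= 2195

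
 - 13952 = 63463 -77415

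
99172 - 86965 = 12207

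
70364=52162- - 18202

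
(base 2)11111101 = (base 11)210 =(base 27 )9A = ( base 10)253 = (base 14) 141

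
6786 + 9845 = 16631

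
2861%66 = 23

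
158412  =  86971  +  71441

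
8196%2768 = 2660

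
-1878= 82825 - 84703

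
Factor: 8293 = 8293^1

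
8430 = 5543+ 2887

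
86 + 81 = 167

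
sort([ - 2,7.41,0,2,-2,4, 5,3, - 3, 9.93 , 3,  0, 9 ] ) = [ - 3, - 2, - 2, 0, 0,2,3,3,4,5, 7.41,9,9.93 ] 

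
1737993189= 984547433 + 753445756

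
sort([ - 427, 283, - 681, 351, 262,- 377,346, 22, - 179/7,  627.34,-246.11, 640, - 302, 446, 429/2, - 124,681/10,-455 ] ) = [ - 681, - 455, -427, - 377, -302, - 246.11, - 124,  -  179/7,22,681/10,429/2, 262,283, 346 , 351, 446, 627.34, 640]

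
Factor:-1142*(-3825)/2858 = 3^2*5^2*17^1 *571^1 * 1429^(- 1)  =  2184075/1429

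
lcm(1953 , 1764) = 54684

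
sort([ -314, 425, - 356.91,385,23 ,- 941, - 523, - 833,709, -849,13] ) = [ - 941,-849, - 833, - 523, - 356.91, - 314,13,23,385,425, 709]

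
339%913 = 339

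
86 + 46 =132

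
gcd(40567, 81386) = 1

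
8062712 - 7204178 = 858534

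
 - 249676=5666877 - 5916553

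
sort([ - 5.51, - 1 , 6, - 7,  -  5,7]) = [-7, - 5.51,  -  5, - 1,6,7]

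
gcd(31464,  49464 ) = 72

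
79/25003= 79/25003 = 0.00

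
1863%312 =303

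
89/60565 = 89/60565 = 0.00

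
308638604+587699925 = 896338529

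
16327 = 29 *563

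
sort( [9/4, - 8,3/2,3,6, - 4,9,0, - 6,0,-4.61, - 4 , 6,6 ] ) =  [ - 8, - 6, - 4.61 , - 4 , - 4,0,0, 3/2,9/4,  3,6,6, 6,9 ] 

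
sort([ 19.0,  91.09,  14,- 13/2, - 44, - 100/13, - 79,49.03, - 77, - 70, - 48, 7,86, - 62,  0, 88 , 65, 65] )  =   [ - 79, - 77,-70 ,  -  62, - 48, - 44, - 100/13, - 13/2, 0, 7,14, 19.0, 49.03,  65, 65, 86, 88, 91.09]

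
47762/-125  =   - 383 + 113/125 = - 382.10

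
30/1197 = 10/399 = 0.03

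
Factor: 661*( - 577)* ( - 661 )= 577^1 * 661^2=   252103417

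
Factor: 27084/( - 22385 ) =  - 2^2*3^1*5^( - 1 )*11^( - 2 )*61^1=-  732/605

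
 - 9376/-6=1562 + 2/3 = 1562.67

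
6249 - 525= 5724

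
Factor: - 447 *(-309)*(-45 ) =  -3^4*5^1*103^1*149^1 = -6215535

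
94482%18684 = 1062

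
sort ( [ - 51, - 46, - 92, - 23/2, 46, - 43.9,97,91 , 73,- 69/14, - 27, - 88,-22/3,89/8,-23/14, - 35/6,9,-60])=[ - 92, - 88 , -60, - 51, - 46, - 43.9,-27,-23/2,  -  22/3, - 35/6 , - 69/14,-23/14  ,  9 , 89/8,46,73,91,97]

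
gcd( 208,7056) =16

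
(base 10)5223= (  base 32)537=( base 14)1C91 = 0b1010001100111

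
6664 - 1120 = 5544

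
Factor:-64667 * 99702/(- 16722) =358190513/929 = 29^1 * 191^1  *  929^(  -  1 )*64667^1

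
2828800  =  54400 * 52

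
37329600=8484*4400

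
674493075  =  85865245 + 588627830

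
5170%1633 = 271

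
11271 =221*51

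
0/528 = 0 = 0.00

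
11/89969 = 1/8179 = 0.00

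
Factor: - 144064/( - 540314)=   2^5*2251^1*270157^( - 1) = 72032/270157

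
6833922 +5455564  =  12289486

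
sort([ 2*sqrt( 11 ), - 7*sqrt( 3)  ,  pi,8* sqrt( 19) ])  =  [ - 7*sqrt( 3), pi,2 *sqrt( 11 ) , 8*sqrt( 19 )]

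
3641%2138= 1503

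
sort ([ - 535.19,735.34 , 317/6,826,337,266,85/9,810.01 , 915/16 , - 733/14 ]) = [ - 535.19 , - 733/14, 85/9 , 317/6 , 915/16,266 , 337,735.34,810.01, 826]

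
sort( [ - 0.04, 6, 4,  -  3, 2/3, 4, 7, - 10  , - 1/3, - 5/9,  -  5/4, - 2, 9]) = [ - 10, - 3,  -  2, - 5/4, - 5/9, -1/3, - 0.04, 2/3,4,4,  6, 7,9] 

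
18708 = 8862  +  9846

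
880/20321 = 880/20321 =0.04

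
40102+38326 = 78428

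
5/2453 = 5/2453 = 0.00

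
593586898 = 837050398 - 243463500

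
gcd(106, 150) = 2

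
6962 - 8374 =-1412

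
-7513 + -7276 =  -  14789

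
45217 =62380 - 17163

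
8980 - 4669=4311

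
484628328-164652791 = 319975537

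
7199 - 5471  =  1728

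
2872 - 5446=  - 2574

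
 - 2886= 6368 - 9254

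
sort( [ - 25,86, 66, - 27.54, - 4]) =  [ - 27.54, - 25,-4,66, 86]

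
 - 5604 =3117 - 8721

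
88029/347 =88029/347  =  253.69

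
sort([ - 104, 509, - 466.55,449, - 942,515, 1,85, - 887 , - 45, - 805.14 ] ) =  [ - 942,-887, - 805.14, - 466.55,  -  104,-45,  1,  85, 449,  509,515] 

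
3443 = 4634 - 1191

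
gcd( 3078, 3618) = 54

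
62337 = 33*1889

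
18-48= - 30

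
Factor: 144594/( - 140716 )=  - 2^( - 1 )*3^2*29^1*127^( - 1)  =  - 261/254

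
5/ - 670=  - 1/134 = - 0.01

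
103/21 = 103/21=4.90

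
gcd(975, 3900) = 975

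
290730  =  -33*( - 8810)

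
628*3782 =2375096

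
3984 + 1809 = 5793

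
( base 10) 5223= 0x1467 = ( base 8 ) 12147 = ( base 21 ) BHF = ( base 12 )3033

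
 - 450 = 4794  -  5244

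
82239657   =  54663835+27575822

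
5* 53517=267585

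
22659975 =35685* 635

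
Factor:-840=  - 2^3*3^1  *  5^1*7^1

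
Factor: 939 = 3^1*313^1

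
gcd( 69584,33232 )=16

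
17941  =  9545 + 8396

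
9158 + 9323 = 18481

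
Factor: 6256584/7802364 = 521382/650197 = 2^1*3^1*113^1*499^( - 1 )*769^1*1303^(  -  1 )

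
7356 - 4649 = 2707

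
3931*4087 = 16065997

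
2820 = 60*47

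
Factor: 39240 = 2^3*3^2*5^1*109^1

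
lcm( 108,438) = 7884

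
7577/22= 344 + 9/22 = 344.41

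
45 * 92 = 4140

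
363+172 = 535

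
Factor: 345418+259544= 604962=2^1*3^3*17^1*659^1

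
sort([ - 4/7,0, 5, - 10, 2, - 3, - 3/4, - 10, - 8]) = [-10, - 10, - 8, - 3, - 3/4,-4/7, 0, 2,5]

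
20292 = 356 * 57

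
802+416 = 1218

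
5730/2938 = 1+1396/1469 =1.95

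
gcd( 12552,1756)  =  4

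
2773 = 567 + 2206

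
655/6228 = 655/6228 = 0.11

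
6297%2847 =603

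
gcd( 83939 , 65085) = 1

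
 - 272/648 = - 1 + 47/81 = - 0.42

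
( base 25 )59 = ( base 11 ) 112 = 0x86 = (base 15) 8e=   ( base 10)134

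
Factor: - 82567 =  - 82567^1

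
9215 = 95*97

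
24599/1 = 24599 = 24599.00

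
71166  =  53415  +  17751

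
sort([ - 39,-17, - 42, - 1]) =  [ - 42, - 39, - 17  , - 1]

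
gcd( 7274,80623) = 1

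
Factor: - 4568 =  - 2^3*571^1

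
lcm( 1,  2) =2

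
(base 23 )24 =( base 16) 32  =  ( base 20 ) 2A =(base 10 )50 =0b110010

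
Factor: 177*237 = 3^2*59^1*79^1 = 41949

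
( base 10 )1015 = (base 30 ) 13P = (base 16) 3F7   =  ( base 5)13030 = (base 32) vn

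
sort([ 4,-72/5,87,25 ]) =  [ - 72/5, 4, 25,  87]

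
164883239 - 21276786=143606453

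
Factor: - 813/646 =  - 2^ ( - 1)*3^1*17^( - 1)* 19^( - 1)*271^1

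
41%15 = 11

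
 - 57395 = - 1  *57395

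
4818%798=30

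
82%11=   5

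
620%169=113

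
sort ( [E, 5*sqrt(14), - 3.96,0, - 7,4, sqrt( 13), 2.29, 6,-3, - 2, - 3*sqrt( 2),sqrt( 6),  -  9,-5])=[ - 9, - 7,- 5, - 3*sqrt( 2 ),-3.96,-3,  -  2, 0, 2.29,sqrt(6), E, sqrt(13) , 4,  6, 5*sqrt(14)] 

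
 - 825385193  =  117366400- 942751593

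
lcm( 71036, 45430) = 3906980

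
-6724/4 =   -  1681= - 1681.00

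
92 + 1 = 93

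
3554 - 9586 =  - 6032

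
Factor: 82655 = 5^1*61^1*271^1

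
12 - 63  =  -51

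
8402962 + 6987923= 15390885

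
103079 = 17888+85191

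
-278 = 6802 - 7080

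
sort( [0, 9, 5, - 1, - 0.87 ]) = [ - 1,-0.87, 0, 5, 9 ] 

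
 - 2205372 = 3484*( - 633)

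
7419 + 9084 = 16503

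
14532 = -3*( - 4844 )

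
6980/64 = 1745/16= 109.06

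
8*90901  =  727208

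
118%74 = 44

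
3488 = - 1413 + 4901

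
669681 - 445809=223872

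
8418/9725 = 8418/9725=0.87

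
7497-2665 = 4832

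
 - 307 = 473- 780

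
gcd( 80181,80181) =80181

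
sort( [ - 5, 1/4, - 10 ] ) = [ - 10,-5,1/4]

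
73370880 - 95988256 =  - 22617376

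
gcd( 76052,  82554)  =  2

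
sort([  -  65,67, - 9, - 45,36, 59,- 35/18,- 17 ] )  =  [-65, - 45,-17,-9,-35/18 , 36,59 , 67 ] 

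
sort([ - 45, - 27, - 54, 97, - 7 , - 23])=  [ - 54, - 45, - 27, - 23, - 7, 97]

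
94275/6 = 15712 + 1/2 = 15712.50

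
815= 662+153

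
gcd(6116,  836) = 44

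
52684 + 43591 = 96275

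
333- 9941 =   -  9608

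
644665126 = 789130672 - 144465546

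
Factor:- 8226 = -2^1*3^2*457^1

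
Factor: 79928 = 2^3*97^1*103^1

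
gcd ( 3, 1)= 1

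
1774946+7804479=9579425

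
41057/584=41057/584= 70.30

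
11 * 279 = 3069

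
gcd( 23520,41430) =30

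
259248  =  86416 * 3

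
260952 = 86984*3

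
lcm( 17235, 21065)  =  189585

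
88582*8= 708656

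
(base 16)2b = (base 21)21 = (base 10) 43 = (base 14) 31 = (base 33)1a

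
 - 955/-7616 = 955/7616 = 0.13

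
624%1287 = 624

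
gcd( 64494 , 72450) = 18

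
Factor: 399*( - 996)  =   - 2^2 * 3^2*7^1 * 19^1*83^1 = -397404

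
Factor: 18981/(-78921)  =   - 19/79 =-19^1*79^(  -  1) 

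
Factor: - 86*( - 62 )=5332 =2^2*31^1*43^1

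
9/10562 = 9/10562 = 0.00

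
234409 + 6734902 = 6969311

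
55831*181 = 10105411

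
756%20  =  16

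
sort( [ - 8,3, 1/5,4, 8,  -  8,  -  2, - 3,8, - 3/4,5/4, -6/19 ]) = [ - 8,-8,  -  3, - 2, - 3/4,- 6/19, 1/5,5/4, 3, 4, 8, 8]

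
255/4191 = 85/1397 = 0.06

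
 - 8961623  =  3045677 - 12007300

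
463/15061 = 463/15061= 0.03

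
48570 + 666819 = 715389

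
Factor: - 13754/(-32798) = 13/31 = 13^1*31^ ( - 1)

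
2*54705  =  109410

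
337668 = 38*8886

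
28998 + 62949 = 91947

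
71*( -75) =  - 5325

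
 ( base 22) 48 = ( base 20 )4G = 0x60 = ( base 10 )96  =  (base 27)3f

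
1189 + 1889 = 3078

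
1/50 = 1/50=0.02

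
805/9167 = 805/9167= 0.09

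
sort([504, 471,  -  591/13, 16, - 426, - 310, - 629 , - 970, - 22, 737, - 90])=[  -  970, - 629,- 426, - 310, - 90, - 591/13,-22, 16, 471,504,  737] 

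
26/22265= 26/22265=0.00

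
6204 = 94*66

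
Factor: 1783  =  1783^1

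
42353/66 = 42353/66 = 641.71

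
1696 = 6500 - 4804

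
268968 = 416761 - 147793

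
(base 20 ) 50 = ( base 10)100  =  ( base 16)64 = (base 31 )37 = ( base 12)84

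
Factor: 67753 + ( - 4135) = 2^1*3^1*23^1*461^1 = 63618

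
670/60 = 11  +  1/6 = 11.17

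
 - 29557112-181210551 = -210767663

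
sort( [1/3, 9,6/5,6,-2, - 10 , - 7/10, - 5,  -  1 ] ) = [-10,  -  5, - 2, - 1, - 7/10,1/3,6/5, 6, 9]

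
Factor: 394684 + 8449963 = 7^2*180503^1  =  8844647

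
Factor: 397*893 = 354521  =  19^1*47^1  *397^1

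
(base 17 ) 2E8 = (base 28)11c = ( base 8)1470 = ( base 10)824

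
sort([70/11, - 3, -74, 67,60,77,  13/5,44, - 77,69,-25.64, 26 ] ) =[ - 77,-74 , - 25.64, -3,13/5, 70/11,26,  44,60, 67,69, 77 ]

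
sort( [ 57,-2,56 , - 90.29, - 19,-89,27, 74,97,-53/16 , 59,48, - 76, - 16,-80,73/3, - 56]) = [  -  90.29, - 89,- 80, - 76, -56, - 19,-16, - 53/16,- 2,73/3,27,48, 56,57,59,74,97 ]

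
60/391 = 60/391=0.15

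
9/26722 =9/26722=0.00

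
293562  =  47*6246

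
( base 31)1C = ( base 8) 53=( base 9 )47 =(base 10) 43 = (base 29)1E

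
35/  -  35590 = - 7/7118= - 0.00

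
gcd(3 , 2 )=1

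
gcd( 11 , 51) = 1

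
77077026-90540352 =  - 13463326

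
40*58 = 2320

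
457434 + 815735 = 1273169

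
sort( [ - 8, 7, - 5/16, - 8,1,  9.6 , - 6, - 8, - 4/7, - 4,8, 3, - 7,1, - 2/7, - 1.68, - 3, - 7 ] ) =[ - 8,-8, - 8, - 7,  -  7,  -  6, - 4, - 3, - 1.68, - 4/7, - 5/16,-2/7, 1, 1,3,7, 8, 9.6 ] 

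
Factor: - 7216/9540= -1804/2385 = - 2^2*3^ ( -2 )*5^(-1)*11^1*41^1*53^( - 1 ) 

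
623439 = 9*69271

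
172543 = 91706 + 80837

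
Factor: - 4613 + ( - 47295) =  - 2^2*19^1*683^1= - 51908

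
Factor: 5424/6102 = 8/9=2^3*3^( - 2)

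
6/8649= 2/2883 = 0.00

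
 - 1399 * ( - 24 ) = 33576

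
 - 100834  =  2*(  -  50417) 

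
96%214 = 96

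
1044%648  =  396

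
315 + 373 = 688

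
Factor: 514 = 2^1*257^1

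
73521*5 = 367605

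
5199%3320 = 1879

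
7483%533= 21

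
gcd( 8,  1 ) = 1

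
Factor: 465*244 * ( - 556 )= - 63083760=-  2^4*3^1*5^1*31^1 * 61^1* 139^1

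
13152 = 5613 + 7539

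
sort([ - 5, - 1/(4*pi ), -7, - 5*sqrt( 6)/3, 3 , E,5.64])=[-7, - 5, - 5 *sqrt(6 )/3, - 1/( 4*pi), E,3,5.64 ]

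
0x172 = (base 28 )D6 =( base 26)E6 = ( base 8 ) 562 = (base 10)370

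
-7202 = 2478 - 9680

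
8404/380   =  2101/95 =22.12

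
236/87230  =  118/43615 = 0.00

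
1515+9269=10784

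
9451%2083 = 1119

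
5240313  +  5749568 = 10989881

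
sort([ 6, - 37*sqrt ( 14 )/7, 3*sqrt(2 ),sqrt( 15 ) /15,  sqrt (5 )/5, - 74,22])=[-74, -37*sqrt(14)/7, sqrt( 15 ) /15, sqrt(5 )/5, 3*sqrt(2),6, 22]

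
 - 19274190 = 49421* ( -390)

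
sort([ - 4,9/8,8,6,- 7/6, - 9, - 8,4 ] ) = [ - 9, - 8, - 4, - 7/6,9/8,4, 6, 8 ] 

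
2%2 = 0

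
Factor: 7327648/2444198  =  2^4*19^( - 1)*131^( - 1 ) * 491^( - 1)*228989^1= 3663824/1222099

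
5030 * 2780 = 13983400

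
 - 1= - 1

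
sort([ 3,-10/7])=[ - 10/7, 3]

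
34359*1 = 34359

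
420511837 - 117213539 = 303298298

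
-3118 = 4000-7118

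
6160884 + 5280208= 11441092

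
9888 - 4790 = 5098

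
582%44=10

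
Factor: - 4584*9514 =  - 43612176 = -2^4*3^1*67^1*71^1 * 191^1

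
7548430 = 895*8434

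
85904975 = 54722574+31182401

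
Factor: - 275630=-2^1*5^1* 43^1 * 641^1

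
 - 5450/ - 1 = 5450/1= 5450.00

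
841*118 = 99238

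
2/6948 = 1/3474 =0.00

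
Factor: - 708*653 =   -  462324= - 2^2 * 3^1 * 59^1 * 653^1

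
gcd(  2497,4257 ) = 11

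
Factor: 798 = 2^1*3^1*7^1*19^1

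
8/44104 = 1/5513=   0.00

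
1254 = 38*33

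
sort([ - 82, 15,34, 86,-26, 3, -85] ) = [ - 85,  -  82, - 26, 3 , 15,34,86 ]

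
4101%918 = 429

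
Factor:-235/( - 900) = 47/180 =2^( - 2)*3^( - 2 ) * 5^( - 1) * 47^1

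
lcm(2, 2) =2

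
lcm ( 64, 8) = 64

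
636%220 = 196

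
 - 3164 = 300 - 3464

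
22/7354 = 11/3677 = 0.00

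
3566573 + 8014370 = 11580943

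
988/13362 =494/6681 = 0.07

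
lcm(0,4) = 0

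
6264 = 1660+4604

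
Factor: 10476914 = 2^1*7^1*23^1*32537^1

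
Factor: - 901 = - 17^1*53^1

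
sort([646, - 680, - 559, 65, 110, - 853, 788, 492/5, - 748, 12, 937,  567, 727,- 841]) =[ - 853, - 841, - 748,  -  680, - 559,12,  65, 492/5 , 110, 567 , 646,  727, 788,  937]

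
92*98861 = 9095212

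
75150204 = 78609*956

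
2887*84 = 242508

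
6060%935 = 450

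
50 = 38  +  12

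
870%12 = 6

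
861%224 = 189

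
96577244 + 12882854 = 109460098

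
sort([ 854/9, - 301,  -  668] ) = [ - 668, - 301, 854/9 ] 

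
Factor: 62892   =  2^2*3^2*1747^1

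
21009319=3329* 6311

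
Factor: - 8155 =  - 5^1*7^1*233^1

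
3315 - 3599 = - 284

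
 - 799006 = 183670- 982676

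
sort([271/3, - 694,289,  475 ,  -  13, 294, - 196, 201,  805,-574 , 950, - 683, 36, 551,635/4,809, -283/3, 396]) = [ - 694 , - 683,-574,  -  196,-283/3,-13,36, 271/3, 635/4,201,289, 294, 396,475,551, 805,809, 950]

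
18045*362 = 6532290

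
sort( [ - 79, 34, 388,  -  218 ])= [-218,-79,  34, 388 ] 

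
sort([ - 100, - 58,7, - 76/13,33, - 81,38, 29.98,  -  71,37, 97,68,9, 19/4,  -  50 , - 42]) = [ - 100, - 81, - 71, - 58, - 50, - 42, -76/13,19/4, 7,9,29.98,33,37, 38, 68, 97 ] 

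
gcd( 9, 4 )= 1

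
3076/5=3076/5= 615.20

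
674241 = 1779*379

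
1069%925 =144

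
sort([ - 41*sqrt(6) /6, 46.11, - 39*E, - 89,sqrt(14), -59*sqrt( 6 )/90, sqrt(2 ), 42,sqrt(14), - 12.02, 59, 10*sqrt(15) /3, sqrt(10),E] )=[- 39*E, - 89,  -  41*sqrt( 6)/6,  -  12.02, - 59*sqrt( 6)/90, sqrt( 2),E, sqrt(10), sqrt(14), sqrt ( 14 ), 10*sqrt( 15 )/3, 42, 46.11,59 ] 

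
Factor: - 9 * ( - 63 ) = 3^4*7^1 = 567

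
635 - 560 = 75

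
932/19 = 49 + 1/19 = 49.05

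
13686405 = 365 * 37497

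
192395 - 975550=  - 783155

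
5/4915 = 1/983  =  0.00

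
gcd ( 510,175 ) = 5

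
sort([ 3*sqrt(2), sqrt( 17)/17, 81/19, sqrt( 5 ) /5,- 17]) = [ - 17, sqrt( 17)/17, sqrt(5)/5,3*sqrt(2 ), 81/19 ] 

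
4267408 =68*62756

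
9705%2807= 1284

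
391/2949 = 391/2949 = 0.13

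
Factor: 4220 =2^2*5^1*211^1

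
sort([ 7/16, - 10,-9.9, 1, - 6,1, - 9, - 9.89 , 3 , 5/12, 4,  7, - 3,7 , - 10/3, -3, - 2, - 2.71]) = [  -  10, - 9.9, - 9.89, - 9, - 6, - 10/3, - 3, - 3, - 2.71,-2, 5/12,7/16, 1,1, 3 , 4,7,7]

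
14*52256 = 731584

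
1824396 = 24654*74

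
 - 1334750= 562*(-2375)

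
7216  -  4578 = 2638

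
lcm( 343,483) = 23667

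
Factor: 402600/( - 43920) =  - 2^(-1 ) *3^( - 1 ) * 5^1*11^1 = - 55/6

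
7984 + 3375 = 11359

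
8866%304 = 50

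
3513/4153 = 3513/4153 = 0.85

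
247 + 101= 348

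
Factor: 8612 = 2^2*2153^1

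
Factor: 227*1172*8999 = 2394129956 = 2^2*227^1*293^1*8999^1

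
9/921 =3/307 = 0.01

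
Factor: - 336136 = - 2^3*42017^1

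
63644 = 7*9092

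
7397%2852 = 1693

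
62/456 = 31/228 = 0.14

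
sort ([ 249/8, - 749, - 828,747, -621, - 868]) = [-868  , - 828, - 749, - 621, 249/8, 747]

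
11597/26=11597/26 = 446.04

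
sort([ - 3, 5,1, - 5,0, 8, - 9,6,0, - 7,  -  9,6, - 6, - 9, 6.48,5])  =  [ - 9,- 9, - 9,-7, - 6,  -  5 , - 3,  0,0,1,5,5,6,6,6.48,8 ] 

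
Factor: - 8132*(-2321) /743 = 18874372/743  =  2^2*11^1* 19^1*107^1 * 211^1 * 743^( - 1 ) 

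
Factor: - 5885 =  - 5^1*11^1*  107^1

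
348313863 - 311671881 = 36641982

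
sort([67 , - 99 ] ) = [ - 99,  67]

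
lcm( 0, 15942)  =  0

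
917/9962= 917/9962 = 0.09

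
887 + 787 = 1674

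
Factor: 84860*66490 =5642341400  =  2^3*5^2* 61^1*109^1*4243^1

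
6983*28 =195524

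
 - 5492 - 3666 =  -9158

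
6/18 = 1/3 = 0.33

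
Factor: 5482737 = 3^2*13^1* 46861^1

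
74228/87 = 74228/87 = 853.20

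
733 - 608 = 125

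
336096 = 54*6224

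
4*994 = 3976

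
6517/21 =931/3 = 310.33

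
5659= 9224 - 3565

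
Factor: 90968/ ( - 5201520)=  -2^(-1)*3^( - 1 )*5^(  -  1)* 83^1 * 137^1 * 21673^ ( -1) = - 11371/650190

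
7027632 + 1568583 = 8596215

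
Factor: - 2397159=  - 3^2*266351^1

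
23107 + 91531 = 114638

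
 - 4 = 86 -90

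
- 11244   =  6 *( - 1874)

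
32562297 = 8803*3699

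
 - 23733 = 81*( - 293) 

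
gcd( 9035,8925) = 5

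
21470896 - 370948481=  - 349477585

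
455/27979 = 65/3997 = 0.02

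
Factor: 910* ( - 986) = - 897260 = -2^2*5^1*7^1 * 13^1*17^1 * 29^1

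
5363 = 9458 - 4095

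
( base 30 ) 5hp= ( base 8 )11653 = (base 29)5SI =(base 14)1b99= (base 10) 5035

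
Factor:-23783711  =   - 7^1 * 37^1* 229^1*401^1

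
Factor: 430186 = 2^1*29^1*7417^1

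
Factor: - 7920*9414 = -74558880  =  - 2^5*3^4*5^1*11^1*523^1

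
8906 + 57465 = 66371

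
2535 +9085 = 11620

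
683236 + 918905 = 1602141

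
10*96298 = 962980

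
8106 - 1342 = 6764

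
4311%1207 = 690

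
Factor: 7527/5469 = 13^1*193^1*1823^( - 1)  =  2509/1823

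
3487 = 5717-2230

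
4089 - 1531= 2558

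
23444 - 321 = 23123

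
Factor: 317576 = 2^3*7^1 * 53^1*107^1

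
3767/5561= 3767/5561 = 0.68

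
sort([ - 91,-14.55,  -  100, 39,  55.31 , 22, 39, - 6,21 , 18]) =[-100, - 91, - 14.55, - 6, 18, 21 , 22, 39 , 39, 55.31 ] 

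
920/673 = 920/673 = 1.37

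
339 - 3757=-3418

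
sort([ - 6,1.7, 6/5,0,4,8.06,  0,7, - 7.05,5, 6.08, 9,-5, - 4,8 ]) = [ - 7.05, - 6,  -  5, - 4,0,0, 6/5,1.7,  4,5,6.08,  7, 8, 8.06,9]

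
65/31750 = 13/6350 = 0.00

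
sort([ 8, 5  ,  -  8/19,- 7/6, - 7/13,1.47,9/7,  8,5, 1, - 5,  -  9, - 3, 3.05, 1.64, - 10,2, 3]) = [ - 10, - 9, - 5, - 3, - 7/6, - 7/13, - 8/19, 1, 9/7, 1.47, 1.64, 2, 3,3.05, 5, 5,8, 8] 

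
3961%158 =11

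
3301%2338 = 963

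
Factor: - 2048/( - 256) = 8=2^3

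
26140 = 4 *6535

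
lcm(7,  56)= 56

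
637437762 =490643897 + 146793865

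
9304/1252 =2326/313  =  7.43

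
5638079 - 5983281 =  - 345202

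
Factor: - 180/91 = -2^2*3^2* 5^1 * 7^ ( - 1 )*13^(  -  1 )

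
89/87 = 1+2/87   =  1.02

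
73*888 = 64824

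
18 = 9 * 2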